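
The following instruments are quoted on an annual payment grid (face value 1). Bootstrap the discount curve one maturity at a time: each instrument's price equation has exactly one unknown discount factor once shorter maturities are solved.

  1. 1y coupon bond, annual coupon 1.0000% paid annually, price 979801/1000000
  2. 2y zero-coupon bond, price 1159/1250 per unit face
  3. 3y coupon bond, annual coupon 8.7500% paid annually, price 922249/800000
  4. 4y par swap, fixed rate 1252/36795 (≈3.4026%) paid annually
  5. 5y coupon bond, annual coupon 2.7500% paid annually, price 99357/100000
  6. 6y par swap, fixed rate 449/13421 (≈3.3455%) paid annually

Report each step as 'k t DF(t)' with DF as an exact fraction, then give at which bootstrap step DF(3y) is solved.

step 1 [1y] bond c/1=1/100: DF=(979801/1000000 − 1/100·(0))/(1+1/100) = 9701/10000 ≈ 0.970100
step 2 [2y] zero: DF = P = 1159/1250 ≈ 0.927200
step 3 [3y] bond c/1=7/80: DF=(922249/800000 − 7/80·(0.970100+0.927200))/(1+7/80) = 4537/5000 ≈ 0.907400
step 4 [4y] swap r/1=1252/36795: DF=(1 − 1252/36795·(0.970100+0.927200+0.907400))/(1+1252/36795) = 2187/2500 ≈ 0.874800
step 5 [5y] bond c/1=11/400: DF=(99357/100000 − 11/400·(0.970100+0.927200+0.907400+0.874800))/(1+11/400) = 1737/2000 ≈ 0.868500
step 6 [6y] swap r/1=449/13421: DF=(1 − 449/13421·(0.970100+0.927200+0.907400+0.874800+0.868500))/(1+449/13421) = 2051/2500 ≈ 0.820400

1 1 9701/10000
2 2 1159/1250
3 3 4537/5000
4 4 2187/2500
5 5 1737/2000
6 6 2051/2500
DF(3y) is solved at step 3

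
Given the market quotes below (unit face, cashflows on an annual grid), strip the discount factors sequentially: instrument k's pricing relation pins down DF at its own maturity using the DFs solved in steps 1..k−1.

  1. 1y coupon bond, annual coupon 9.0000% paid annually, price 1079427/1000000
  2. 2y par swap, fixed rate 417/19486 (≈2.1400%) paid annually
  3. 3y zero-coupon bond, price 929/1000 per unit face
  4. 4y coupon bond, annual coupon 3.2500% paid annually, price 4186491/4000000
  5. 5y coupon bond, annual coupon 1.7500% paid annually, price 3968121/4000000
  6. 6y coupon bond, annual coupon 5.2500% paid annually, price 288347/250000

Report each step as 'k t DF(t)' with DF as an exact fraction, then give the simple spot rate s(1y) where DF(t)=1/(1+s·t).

1 1 9903/10000
2 2 9583/10000
3 3 929/1000
4 4 9231/10000
5 5 1137/1250
6 6 8609/10000
s(1y) = (1/(9903/10000) − 1)/(1) = 97/9903 ≈ 0.9795%

step 1 [1y] bond c/1=9/100: DF=(1079427/1000000 − 9/100·(0))/(1+9/100) = 9903/10000 ≈ 0.990300
step 2 [2y] swap r/1=417/19486: DF=(1 − 417/19486·(0.990300))/(1+417/19486) = 9583/10000 ≈ 0.958300
step 3 [3y] zero: DF = P = 929/1000 ≈ 0.929000
step 4 [4y] bond c/1=13/400: DF=(4186491/4000000 − 13/400·(0.990300+0.958300+0.929000))/(1+13/400) = 9231/10000 ≈ 0.923100
step 5 [5y] bond c/1=7/400: DF=(3968121/4000000 − 7/400·(0.990300+0.958300+0.929000+0.923100))/(1+7/400) = 1137/1250 ≈ 0.909600
step 6 [6y] bond c/1=21/400: DF=(288347/250000 − 21/400·(0.990300+0.958300+0.929000+0.923100+0.909600))/(1+21/400) = 8609/10000 ≈ 0.860900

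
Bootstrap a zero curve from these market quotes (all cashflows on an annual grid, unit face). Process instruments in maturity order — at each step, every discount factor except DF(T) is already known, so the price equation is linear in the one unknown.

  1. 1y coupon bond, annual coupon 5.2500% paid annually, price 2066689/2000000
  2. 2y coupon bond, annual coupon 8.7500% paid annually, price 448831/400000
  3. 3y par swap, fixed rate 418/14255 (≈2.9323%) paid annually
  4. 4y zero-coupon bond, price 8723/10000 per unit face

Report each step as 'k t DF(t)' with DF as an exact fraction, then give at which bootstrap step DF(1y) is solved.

step 1 [1y] bond c/1=21/400: DF=(2066689/2000000 − 21/400·(0))/(1+21/400) = 4909/5000 ≈ 0.981800
step 2 [2y] bond c/1=7/80: DF=(448831/400000 − 7/80·(0.981800))/(1+7/80) = 1191/1250 ≈ 0.952800
step 3 [3y] swap r/1=418/14255: DF=(1 − 418/14255·(0.981800+0.952800))/(1+418/14255) = 2291/2500 ≈ 0.916400
step 4 [4y] zero: DF = P = 8723/10000 ≈ 0.872300

1 1 4909/5000
2 2 1191/1250
3 3 2291/2500
4 4 8723/10000
DF(1y) is solved at step 1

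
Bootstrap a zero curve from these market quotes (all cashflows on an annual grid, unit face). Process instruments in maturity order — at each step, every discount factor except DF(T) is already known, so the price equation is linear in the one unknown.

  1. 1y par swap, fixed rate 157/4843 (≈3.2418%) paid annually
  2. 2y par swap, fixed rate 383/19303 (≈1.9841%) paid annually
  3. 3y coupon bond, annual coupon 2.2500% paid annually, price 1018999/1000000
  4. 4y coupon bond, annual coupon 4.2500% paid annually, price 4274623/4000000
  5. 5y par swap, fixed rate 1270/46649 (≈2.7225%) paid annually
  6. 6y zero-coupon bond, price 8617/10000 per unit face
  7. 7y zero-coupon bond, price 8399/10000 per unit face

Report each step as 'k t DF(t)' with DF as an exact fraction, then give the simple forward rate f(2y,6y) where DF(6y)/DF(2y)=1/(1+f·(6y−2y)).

step 1 [1y] swap r/1=157/4843: DF=(1 − 157/4843·(0))/(1+157/4843) = 4843/5000 ≈ 0.968600
step 2 [2y] swap r/1=383/19303: DF=(1 − 383/19303·(0.968600))/(1+383/19303) = 9617/10000 ≈ 0.961700
step 3 [3y] bond c/1=9/400: DF=(1018999/1000000 − 9/400·(0.968600+0.961700))/(1+9/400) = 9541/10000 ≈ 0.954100
step 4 [4y] bond c/1=17/400: DF=(4274623/4000000 − 17/400·(0.968600+0.961700+0.954100))/(1+17/400) = 363/400 ≈ 0.907500
step 5 [5y] swap r/1=1270/46649: DF=(1 − 1270/46649·(0.968600+0.961700+0.954100+0.907500))/(1+1270/46649) = 873/1000 ≈ 0.873000
step 6 [6y] zero: DF = P = 8617/10000 ≈ 0.861700
step 7 [7y] zero: DF = P = 8399/10000 ≈ 0.839900

1 1 4843/5000
2 2 9617/10000
3 3 9541/10000
4 4 363/400
5 5 873/1000
6 6 8617/10000
7 7 8399/10000
f(2y,6y) = ((9617/10000)/(8617/10000) − 1)/(4) = 250/8617 ≈ 2.9012%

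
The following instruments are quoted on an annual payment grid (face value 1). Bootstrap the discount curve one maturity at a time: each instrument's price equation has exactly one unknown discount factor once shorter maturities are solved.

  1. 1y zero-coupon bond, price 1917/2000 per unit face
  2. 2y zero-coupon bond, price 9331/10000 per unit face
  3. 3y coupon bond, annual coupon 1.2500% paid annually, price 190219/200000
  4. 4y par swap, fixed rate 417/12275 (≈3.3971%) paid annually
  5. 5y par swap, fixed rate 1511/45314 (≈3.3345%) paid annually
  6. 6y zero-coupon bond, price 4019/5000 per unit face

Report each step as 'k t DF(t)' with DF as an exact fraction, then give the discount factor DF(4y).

1 1 1917/2000
2 2 9331/10000
3 3 229/250
4 4 8749/10000
5 5 8489/10000
6 6 4019/5000
DF(4y) = 8749/10000 ≈ 0.874900

step 1 [1y] zero: DF = P = 1917/2000 ≈ 0.958500
step 2 [2y] zero: DF = P = 9331/10000 ≈ 0.933100
step 3 [3y] bond c/1=1/80: DF=(190219/200000 − 1/80·(0.958500+0.933100))/(1+1/80) = 229/250 ≈ 0.916000
step 4 [4y] swap r/1=417/12275: DF=(1 − 417/12275·(0.958500+0.933100+0.916000))/(1+417/12275) = 8749/10000 ≈ 0.874900
step 5 [5y] swap r/1=1511/45314: DF=(1 − 1511/45314·(0.958500+0.933100+0.916000+0.874900))/(1+1511/45314) = 8489/10000 ≈ 0.848900
step 6 [6y] zero: DF = P = 4019/5000 ≈ 0.803800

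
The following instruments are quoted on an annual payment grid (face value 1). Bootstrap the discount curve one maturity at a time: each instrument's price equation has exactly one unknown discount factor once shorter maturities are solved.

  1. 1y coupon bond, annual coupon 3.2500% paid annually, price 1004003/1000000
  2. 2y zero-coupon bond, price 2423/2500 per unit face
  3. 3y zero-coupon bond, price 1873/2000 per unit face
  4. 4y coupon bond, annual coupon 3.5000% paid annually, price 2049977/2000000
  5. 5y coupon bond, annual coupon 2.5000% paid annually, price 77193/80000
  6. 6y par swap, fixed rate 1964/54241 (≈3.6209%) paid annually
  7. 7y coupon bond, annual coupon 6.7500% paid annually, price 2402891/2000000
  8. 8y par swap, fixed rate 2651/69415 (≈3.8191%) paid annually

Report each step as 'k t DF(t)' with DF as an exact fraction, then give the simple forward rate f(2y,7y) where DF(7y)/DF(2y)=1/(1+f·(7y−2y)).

1 1 2431/2500
2 2 2423/2500
3 3 1873/2000
4 4 893/1000
5 5 4247/5000
6 6 2009/2500
7 7 313/400
8 8 7349/10000
f(2y,7y) = ((2423/2500)/(313/400) − 1)/(5) = 1867/39125 ≈ 4.7719%

step 1 [1y] bond c/1=13/400: DF=(1004003/1000000 − 13/400·(0))/(1+13/400) = 2431/2500 ≈ 0.972400
step 2 [2y] zero: DF = P = 2423/2500 ≈ 0.969200
step 3 [3y] zero: DF = P = 1873/2000 ≈ 0.936500
step 4 [4y] bond c/1=7/200: DF=(2049977/2000000 − 7/200·(0.972400+0.969200+0.936500))/(1+7/200) = 893/1000 ≈ 0.893000
step 5 [5y] bond c/1=1/40: DF=(77193/80000 − 1/40·(0.972400+0.969200+0.936500+0.893000))/(1+1/40) = 4247/5000 ≈ 0.849400
step 6 [6y] swap r/1=1964/54241: DF=(1 − 1964/54241·(0.972400+0.969200+0.936500+0.893000+0.849400))/(1+1964/54241) = 2009/2500 ≈ 0.803600
step 7 [7y] bond c/1=27/400: DF=(2402891/2000000 − 27/400·(0.972400+0.969200+0.936500+0.893000+0.849400+0.803600))/(1+27/400) = 313/400 ≈ 0.782500
step 8 [8y] swap r/1=2651/69415: DF=(1 − 2651/69415·(0.972400+0.969200+0.936500+0.893000+0.849400+0.803600+0.782500))/(1+2651/69415) = 7349/10000 ≈ 0.734900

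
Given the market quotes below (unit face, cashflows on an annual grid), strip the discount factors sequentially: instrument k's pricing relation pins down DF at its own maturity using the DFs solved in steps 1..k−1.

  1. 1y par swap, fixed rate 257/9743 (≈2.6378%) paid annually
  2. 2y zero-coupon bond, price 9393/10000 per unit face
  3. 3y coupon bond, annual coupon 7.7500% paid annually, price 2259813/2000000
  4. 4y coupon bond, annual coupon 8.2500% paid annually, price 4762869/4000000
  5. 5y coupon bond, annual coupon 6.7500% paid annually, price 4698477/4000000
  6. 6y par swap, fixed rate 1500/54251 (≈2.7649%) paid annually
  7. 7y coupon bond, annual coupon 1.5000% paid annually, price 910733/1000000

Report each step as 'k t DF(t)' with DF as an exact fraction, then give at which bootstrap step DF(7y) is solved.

1 1 9743/10000
2 2 9393/10000
3 3 911/1000
4 4 8847/10000
5 5 4329/5000
6 6 17/20
7 7 8171/10000
DF(7y) is solved at step 7

step 1 [1y] swap r/1=257/9743: DF=(1 − 257/9743·(0))/(1+257/9743) = 9743/10000 ≈ 0.974300
step 2 [2y] zero: DF = P = 9393/10000 ≈ 0.939300
step 3 [3y] bond c/1=31/400: DF=(2259813/2000000 − 31/400·(0.974300+0.939300))/(1+31/400) = 911/1000 ≈ 0.911000
step 4 [4y] bond c/1=33/400: DF=(4762869/4000000 − 33/400·(0.974300+0.939300+0.911000))/(1+33/400) = 8847/10000 ≈ 0.884700
step 5 [5y] bond c/1=27/400: DF=(4698477/4000000 − 27/400·(0.974300+0.939300+0.911000+0.884700))/(1+27/400) = 4329/5000 ≈ 0.865800
step 6 [6y] swap r/1=1500/54251: DF=(1 − 1500/54251·(0.974300+0.939300+0.911000+0.884700+0.865800))/(1+1500/54251) = 17/20 ≈ 0.850000
step 7 [7y] bond c/1=3/200: DF=(910733/1000000 − 3/200·(0.974300+0.939300+0.911000+0.884700+0.865800+0.850000))/(1+3/200) = 8171/10000 ≈ 0.817100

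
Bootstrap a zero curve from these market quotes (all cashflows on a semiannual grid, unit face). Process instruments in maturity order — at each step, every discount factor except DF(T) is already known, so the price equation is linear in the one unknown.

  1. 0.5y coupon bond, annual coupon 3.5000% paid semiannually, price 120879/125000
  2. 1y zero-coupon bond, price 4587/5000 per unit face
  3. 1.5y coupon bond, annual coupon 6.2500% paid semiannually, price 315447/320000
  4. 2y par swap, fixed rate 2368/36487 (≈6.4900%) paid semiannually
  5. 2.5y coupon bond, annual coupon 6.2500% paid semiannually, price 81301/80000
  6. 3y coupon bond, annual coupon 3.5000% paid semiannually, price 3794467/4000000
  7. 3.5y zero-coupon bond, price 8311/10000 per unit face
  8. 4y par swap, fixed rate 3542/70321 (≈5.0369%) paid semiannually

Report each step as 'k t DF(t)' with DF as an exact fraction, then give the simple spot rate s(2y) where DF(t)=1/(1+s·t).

1 1/2 594/625
2 1 4587/5000
3 3/2 8993/10000
4 2 551/625
5 5/2 8749/10000
6 3 1709/2000
7 7/2 8311/10000
8 4 8229/10000
s(2y) = (1/(551/625) − 1)/(2) = 37/551 ≈ 6.7151%

step 1 [0.5y] bond c/2=7/400: DF=(120879/125000 − 7/400·(0))/(1+7/400) = 594/625 ≈ 0.950400
step 2 [1y] zero: DF = P = 4587/5000 ≈ 0.917400
step 3 [1.5y] bond c/2=1/32: DF=(315447/320000 − 1/32·(0.950400+0.917400))/(1+1/32) = 8993/10000 ≈ 0.899300
step 4 [2y] swap r/2=1184/36487: DF=(1 − 1184/36487·(0.950400+0.917400+0.899300))/(1+1184/36487) = 551/625 ≈ 0.881600
step 5 [2.5y] bond c/2=1/32: DF=(81301/80000 − 1/32·(0.950400+0.917400+0.899300+0.881600))/(1+1/32) = 8749/10000 ≈ 0.874900
step 6 [3y] bond c/2=7/400: DF=(3794467/4000000 − 7/400·(0.950400+0.917400+0.899300+0.881600+0.874900))/(1+7/400) = 1709/2000 ≈ 0.854500
step 7 [3.5y] zero: DF = P = 8311/10000 ≈ 0.831100
step 8 [4y] swap r/2=1771/70321: DF=(1 − 1771/70321·(0.950400+0.917400+0.899300+0.881600+0.874900+0.854500+0.831100))/(1+1771/70321) = 8229/10000 ≈ 0.822900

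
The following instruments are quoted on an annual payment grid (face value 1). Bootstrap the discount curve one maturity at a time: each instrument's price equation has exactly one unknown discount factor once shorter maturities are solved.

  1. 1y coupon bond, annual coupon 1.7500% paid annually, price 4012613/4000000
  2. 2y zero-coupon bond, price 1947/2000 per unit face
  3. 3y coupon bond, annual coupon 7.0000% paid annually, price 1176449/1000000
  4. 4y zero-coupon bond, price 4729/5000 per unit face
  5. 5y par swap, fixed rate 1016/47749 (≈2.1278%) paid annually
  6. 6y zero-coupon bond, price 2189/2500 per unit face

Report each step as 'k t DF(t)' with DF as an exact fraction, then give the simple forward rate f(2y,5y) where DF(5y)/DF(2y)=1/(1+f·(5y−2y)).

1 1 9859/10000
2 2 1947/2000
3 3 9713/10000
4 4 4729/5000
5 5 1123/1250
6 6 2189/2500
f(2y,5y) = ((1947/2000)/(1123/1250) − 1)/(3) = 751/26952 ≈ 2.7864%

step 1 [1y] bond c/1=7/400: DF=(4012613/4000000 − 7/400·(0))/(1+7/400) = 9859/10000 ≈ 0.985900
step 2 [2y] zero: DF = P = 1947/2000 ≈ 0.973500
step 3 [3y] bond c/1=7/100: DF=(1176449/1000000 − 7/100·(0.985900+0.973500))/(1+7/100) = 9713/10000 ≈ 0.971300
step 4 [4y] zero: DF = P = 4729/5000 ≈ 0.945800
step 5 [5y] swap r/1=1016/47749: DF=(1 − 1016/47749·(0.985900+0.973500+0.971300+0.945800))/(1+1016/47749) = 1123/1250 ≈ 0.898400
step 6 [6y] zero: DF = P = 2189/2500 ≈ 0.875600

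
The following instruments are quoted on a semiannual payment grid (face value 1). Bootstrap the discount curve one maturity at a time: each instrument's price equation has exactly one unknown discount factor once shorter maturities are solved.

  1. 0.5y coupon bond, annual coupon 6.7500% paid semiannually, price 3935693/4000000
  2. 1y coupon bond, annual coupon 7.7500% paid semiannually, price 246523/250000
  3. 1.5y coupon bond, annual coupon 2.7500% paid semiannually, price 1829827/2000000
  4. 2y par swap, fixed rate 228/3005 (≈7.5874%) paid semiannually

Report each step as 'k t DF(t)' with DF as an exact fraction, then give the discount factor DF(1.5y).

1 1/2 4759/5000
2 1 4569/5000
3 3/2 2193/2500
4 2 1079/1250
DF(1.5y) = 2193/2500 ≈ 0.877200

step 1 [0.5y] bond c/2=27/800: DF=(3935693/4000000 − 27/800·(0))/(1+27/800) = 4759/5000 ≈ 0.951800
step 2 [1y] bond c/2=31/800: DF=(246523/250000 − 31/800·(0.951800))/(1+31/800) = 4569/5000 ≈ 0.913800
step 3 [1.5y] bond c/2=11/800: DF=(1829827/2000000 − 11/800·(0.951800+0.913800))/(1+11/800) = 2193/2500 ≈ 0.877200
step 4 [2y] swap r/2=114/3005: DF=(1 − 114/3005·(0.951800+0.913800+0.877200))/(1+114/3005) = 1079/1250 ≈ 0.863200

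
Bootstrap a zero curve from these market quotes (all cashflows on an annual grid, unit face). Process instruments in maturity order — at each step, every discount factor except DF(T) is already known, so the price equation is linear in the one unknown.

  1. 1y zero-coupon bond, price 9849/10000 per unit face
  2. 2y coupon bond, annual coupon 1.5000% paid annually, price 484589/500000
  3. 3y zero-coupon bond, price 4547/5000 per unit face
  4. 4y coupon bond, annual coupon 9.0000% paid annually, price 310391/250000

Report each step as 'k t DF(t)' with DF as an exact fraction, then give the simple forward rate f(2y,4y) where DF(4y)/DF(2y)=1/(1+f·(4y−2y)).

step 1 [1y] zero: DF = P = 9849/10000 ≈ 0.984900
step 2 [2y] bond c/1=3/200: DF=(484589/500000 − 3/200·(0.984900))/(1+3/200) = 9403/10000 ≈ 0.940300
step 3 [3y] zero: DF = P = 4547/5000 ≈ 0.909400
step 4 [4y] bond c/1=9/100: DF=(310391/250000 − 9/100·(0.984900+0.940300+0.909400))/(1+9/100) = 181/200 ≈ 0.905000

1 1 9849/10000
2 2 9403/10000
3 3 4547/5000
4 4 181/200
f(2y,4y) = ((9403/10000)/(181/200) − 1)/(2) = 353/18100 ≈ 1.9503%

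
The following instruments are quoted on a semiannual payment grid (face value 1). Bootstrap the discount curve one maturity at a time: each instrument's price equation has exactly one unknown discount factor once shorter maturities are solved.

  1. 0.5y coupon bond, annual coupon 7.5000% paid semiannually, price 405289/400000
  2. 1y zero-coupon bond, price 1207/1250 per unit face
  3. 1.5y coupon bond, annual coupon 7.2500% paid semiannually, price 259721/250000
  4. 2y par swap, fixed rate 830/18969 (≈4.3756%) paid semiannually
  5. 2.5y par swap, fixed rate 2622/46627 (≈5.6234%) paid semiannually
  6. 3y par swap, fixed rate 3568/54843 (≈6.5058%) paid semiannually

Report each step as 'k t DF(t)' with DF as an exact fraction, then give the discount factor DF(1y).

step 1 [0.5y] bond c/2=3/80: DF=(405289/400000 − 3/80·(0))/(1+3/80) = 4883/5000 ≈ 0.976600
step 2 [1y] zero: DF = P = 1207/1250 ≈ 0.965600
step 3 [1.5y] bond c/2=29/800: DF=(259721/250000 − 29/800·(0.976600+0.965600))/(1+29/800) = 4673/5000 ≈ 0.934600
step 4 [2y] swap r/2=415/18969: DF=(1 − 415/18969·(0.976600+0.965600+0.934600))/(1+415/18969) = 917/1000 ≈ 0.917000
step 5 [2.5y] swap r/2=1311/46627: DF=(1 − 1311/46627·(0.976600+0.965600+0.934600+0.917000))/(1+1311/46627) = 8689/10000 ≈ 0.868900
step 6 [3y] swap r/2=1784/54843: DF=(1 − 1784/54843·(0.976600+0.965600+0.934600+0.917000+0.868900))/(1+1784/54843) = 1027/1250 ≈ 0.821600

1 1/2 4883/5000
2 1 1207/1250
3 3/2 4673/5000
4 2 917/1000
5 5/2 8689/10000
6 3 1027/1250
DF(1y) = 1207/1250 ≈ 0.965600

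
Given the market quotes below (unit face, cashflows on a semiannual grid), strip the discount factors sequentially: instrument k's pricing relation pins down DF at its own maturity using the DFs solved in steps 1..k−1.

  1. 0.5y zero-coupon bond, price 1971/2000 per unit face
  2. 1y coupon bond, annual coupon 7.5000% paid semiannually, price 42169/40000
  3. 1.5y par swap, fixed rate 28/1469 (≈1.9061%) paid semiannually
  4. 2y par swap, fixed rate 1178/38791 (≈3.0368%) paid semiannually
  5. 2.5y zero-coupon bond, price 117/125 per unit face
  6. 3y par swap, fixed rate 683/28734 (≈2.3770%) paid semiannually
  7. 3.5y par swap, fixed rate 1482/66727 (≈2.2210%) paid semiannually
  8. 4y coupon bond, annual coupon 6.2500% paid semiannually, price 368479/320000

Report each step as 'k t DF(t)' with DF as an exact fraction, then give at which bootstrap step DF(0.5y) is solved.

step 1 [0.5y] zero: DF = P = 1971/2000 ≈ 0.985500
step 2 [1y] bond c/2=3/80: DF=(42169/40000 − 3/80·(0.985500))/(1+3/80) = 1961/2000 ≈ 0.980500
step 3 [1.5y] swap r/2=14/1469: DF=(1 − 14/1469·(0.985500+0.980500))/(1+14/1469) = 243/250 ≈ 0.972000
step 4 [2y] swap r/2=589/38791: DF=(1 − 589/38791·(0.985500+0.980500+0.972000))/(1+589/38791) = 9411/10000 ≈ 0.941100
step 5 [2.5y] zero: DF = P = 117/125 ≈ 0.936000
step 6 [3y] swap r/2=683/57468: DF=(1 − 683/57468·(0.985500+0.980500+0.972000+0.941100+0.936000))/(1+683/57468) = 9317/10000 ≈ 0.931700
step 7 [3.5y] swap r/2=741/66727: DF=(1 − 741/66727·(0.985500+0.980500+0.972000+0.941100+0.936000+0.931700))/(1+741/66727) = 9259/10000 ≈ 0.925900
step 8 [4y] bond c/2=1/32: DF=(368479/320000 − 1/32·(0.985500+0.980500+0.972000+0.941100+0.936000+0.931700+0.925900))/(1+1/32) = 1143/1250 ≈ 0.914400

1 1/2 1971/2000
2 1 1961/2000
3 3/2 243/250
4 2 9411/10000
5 5/2 117/125
6 3 9317/10000
7 7/2 9259/10000
8 4 1143/1250
DF(0.5y) is solved at step 1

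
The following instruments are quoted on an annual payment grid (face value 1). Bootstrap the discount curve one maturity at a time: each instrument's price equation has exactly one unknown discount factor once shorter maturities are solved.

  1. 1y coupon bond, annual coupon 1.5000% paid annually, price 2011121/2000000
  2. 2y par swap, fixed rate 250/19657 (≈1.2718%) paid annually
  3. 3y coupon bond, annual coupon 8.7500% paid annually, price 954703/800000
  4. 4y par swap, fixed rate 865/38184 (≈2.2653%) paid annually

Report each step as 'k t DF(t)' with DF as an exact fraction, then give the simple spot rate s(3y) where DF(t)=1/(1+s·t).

step 1 [1y] bond c/1=3/200: DF=(2011121/2000000 − 3/200·(0))/(1+3/200) = 9907/10000 ≈ 0.990700
step 2 [2y] swap r/1=250/19657: DF=(1 − 250/19657·(0.990700))/(1+250/19657) = 39/40 ≈ 0.975000
step 3 [3y] bond c/1=7/80: DF=(954703/800000 − 7/80·(0.990700+0.975000))/(1+7/80) = 587/625 ≈ 0.939200
step 4 [4y] swap r/1=865/38184: DF=(1 − 865/38184·(0.990700+0.975000+0.939200))/(1+865/38184) = 1827/2000 ≈ 0.913500

1 1 9907/10000
2 2 39/40
3 3 587/625
4 4 1827/2000
s(3y) = (1/(587/625) − 1)/(3) = 38/1761 ≈ 2.1579%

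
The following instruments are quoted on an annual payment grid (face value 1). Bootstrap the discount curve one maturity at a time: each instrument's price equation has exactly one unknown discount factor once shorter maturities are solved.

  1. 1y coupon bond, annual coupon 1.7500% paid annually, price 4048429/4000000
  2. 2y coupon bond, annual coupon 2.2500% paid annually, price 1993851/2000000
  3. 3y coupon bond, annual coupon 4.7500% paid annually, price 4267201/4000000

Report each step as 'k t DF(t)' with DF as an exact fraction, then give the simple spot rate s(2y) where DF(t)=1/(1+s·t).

step 1 [1y] bond c/1=7/400: DF=(4048429/4000000 − 7/400·(0))/(1+7/400) = 9947/10000 ≈ 0.994700
step 2 [2y] bond c/1=9/400: DF=(1993851/2000000 − 9/400·(0.994700))/(1+9/400) = 9531/10000 ≈ 0.953100
step 3 [3y] bond c/1=19/400: DF=(4267201/4000000 − 19/400·(0.994700+0.953100))/(1+19/400) = 9301/10000 ≈ 0.930100

1 1 9947/10000
2 2 9531/10000
3 3 9301/10000
s(2y) = (1/(9531/10000) − 1)/(2) = 469/19062 ≈ 2.4604%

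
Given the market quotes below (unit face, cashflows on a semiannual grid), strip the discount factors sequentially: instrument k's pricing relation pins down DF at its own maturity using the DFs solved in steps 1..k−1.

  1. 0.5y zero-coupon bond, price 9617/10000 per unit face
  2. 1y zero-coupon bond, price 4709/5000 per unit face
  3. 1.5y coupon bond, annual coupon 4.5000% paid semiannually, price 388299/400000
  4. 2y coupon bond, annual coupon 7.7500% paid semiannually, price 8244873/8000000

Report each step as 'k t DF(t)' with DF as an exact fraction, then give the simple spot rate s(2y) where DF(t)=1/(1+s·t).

step 1 [0.5y] zero: DF = P = 9617/10000 ≈ 0.961700
step 2 [1y] zero: DF = P = 4709/5000 ≈ 0.941800
step 3 [1.5y] bond c/2=9/400: DF=(388299/400000 − 9/400·(0.961700+0.941800))/(1+9/400) = 363/400 ≈ 0.907500
step 4 [2y] bond c/2=31/800: DF=(8244873/8000000 − 31/800·(0.961700+0.941800+0.907500))/(1+31/800) = 8873/10000 ≈ 0.887300

1 1/2 9617/10000
2 1 4709/5000
3 3/2 363/400
4 2 8873/10000
s(2y) = (1/(8873/10000) − 1)/(2) = 1127/17746 ≈ 6.3507%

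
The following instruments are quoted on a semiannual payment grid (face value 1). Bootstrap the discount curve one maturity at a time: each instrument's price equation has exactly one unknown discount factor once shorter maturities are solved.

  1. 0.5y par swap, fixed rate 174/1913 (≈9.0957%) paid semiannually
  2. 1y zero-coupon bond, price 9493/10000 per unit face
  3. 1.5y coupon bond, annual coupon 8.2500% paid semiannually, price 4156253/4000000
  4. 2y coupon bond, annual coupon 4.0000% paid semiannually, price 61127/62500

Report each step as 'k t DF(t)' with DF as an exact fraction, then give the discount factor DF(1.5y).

step 1 [0.5y] swap r/2=87/1913: DF=(1 − 87/1913·(0))/(1+87/1913) = 1913/2000 ≈ 0.956500
step 2 [1y] zero: DF = P = 9493/10000 ≈ 0.949300
step 3 [1.5y] bond c/2=33/800: DF=(4156253/4000000 − 33/800·(0.956500+0.949300))/(1+33/800) = 1153/1250 ≈ 0.922400
step 4 [2y] bond c/2=1/50: DF=(61127/62500 − 1/50·(0.956500+0.949300+0.922400))/(1+1/50) = 4517/5000 ≈ 0.903400

1 1/2 1913/2000
2 1 9493/10000
3 3/2 1153/1250
4 2 4517/5000
DF(1.5y) = 1153/1250 ≈ 0.922400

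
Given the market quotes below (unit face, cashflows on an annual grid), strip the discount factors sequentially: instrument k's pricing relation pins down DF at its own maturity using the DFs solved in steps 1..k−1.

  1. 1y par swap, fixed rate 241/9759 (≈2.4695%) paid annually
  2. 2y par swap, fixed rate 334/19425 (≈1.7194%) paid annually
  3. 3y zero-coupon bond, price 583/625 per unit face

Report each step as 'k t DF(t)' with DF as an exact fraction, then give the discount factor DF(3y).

step 1 [1y] swap r/1=241/9759: DF=(1 − 241/9759·(0))/(1+241/9759) = 9759/10000 ≈ 0.975900
step 2 [2y] swap r/1=334/19425: DF=(1 − 334/19425·(0.975900))/(1+334/19425) = 4833/5000 ≈ 0.966600
step 3 [3y] zero: DF = P = 583/625 ≈ 0.932800

1 1 9759/10000
2 2 4833/5000
3 3 583/625
DF(3y) = 583/625 ≈ 0.932800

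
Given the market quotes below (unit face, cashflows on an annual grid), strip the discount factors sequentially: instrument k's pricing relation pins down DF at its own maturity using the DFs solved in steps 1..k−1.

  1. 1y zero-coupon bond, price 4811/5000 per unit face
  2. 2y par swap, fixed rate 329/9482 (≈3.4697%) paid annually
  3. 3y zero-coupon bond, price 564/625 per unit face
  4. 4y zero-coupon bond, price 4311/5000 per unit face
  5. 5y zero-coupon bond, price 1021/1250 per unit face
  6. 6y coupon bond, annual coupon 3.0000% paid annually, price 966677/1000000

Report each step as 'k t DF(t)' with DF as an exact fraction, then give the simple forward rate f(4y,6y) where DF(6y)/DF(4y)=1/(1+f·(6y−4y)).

step 1 [1y] zero: DF = P = 4811/5000 ≈ 0.962200
step 2 [2y] swap r/1=329/9482: DF=(1 − 329/9482·(0.962200))/(1+329/9482) = 4671/5000 ≈ 0.934200
step 3 [3y] zero: DF = P = 564/625 ≈ 0.902400
step 4 [4y] zero: DF = P = 4311/5000 ≈ 0.862200
step 5 [5y] zero: DF = P = 1021/1250 ≈ 0.816800
step 6 [6y] bond c/1=3/100: DF=(966677/1000000 − 3/100·(0.962200+0.934200+0.902400+0.862200+0.816800))/(1+3/100) = 8081/10000 ≈ 0.808100

1 1 4811/5000
2 2 4671/5000
3 3 564/625
4 4 4311/5000
5 5 1021/1250
6 6 8081/10000
f(4y,6y) = ((4311/5000)/(8081/10000) − 1)/(2) = 541/16162 ≈ 3.3474%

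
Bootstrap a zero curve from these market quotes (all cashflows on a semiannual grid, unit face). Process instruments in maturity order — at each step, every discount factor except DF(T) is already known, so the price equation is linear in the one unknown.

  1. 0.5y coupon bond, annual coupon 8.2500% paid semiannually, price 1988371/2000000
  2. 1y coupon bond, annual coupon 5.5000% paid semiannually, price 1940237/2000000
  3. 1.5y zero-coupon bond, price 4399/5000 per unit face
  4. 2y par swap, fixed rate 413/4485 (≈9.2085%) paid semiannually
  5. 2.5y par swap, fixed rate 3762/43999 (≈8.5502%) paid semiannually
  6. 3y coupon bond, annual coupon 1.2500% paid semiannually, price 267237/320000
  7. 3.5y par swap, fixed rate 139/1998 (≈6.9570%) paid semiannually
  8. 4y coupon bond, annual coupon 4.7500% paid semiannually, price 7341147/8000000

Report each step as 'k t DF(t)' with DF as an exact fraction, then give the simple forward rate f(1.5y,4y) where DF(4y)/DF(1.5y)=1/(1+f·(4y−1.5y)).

1 1/2 2387/2500
2 1 4593/5000
3 3/2 4399/5000
4 2 2087/2500
5 5/2 8119/10000
6 3 4013/5000
7 7/2 1583/2000
8 4 7573/10000
f(1.5y,4y) = ((4399/5000)/(7573/10000) − 1)/(5/2) = 490/7573 ≈ 6.4704%

step 1 [0.5y] bond c/2=33/800: DF=(1988371/2000000 − 33/800·(0))/(1+33/800) = 2387/2500 ≈ 0.954800
step 2 [1y] bond c/2=11/400: DF=(1940237/2000000 − 11/400·(0.954800))/(1+11/400) = 4593/5000 ≈ 0.918600
step 3 [1.5y] zero: DF = P = 4399/5000 ≈ 0.879800
step 4 [2y] swap r/2=413/8970: DF=(1 − 413/8970·(0.954800+0.918600+0.879800))/(1+413/8970) = 2087/2500 ≈ 0.834800
step 5 [2.5y] swap r/2=1881/43999: DF=(1 − 1881/43999·(0.954800+0.918600+0.879800+0.834800))/(1+1881/43999) = 8119/10000 ≈ 0.811900
step 6 [3y] bond c/2=1/160: DF=(267237/320000 − 1/160·(0.954800+0.918600+0.879800+0.834800+0.811900))/(1+1/160) = 4013/5000 ≈ 0.802600
step 7 [3.5y] swap r/2=139/3996: DF=(1 − 139/3996·(0.954800+0.918600+0.879800+0.834800+0.811900+0.802600))/(1+139/3996) = 1583/2000 ≈ 0.791500
step 8 [4y] bond c/2=19/800: DF=(7341147/8000000 − 19/800·(0.954800+0.918600+0.879800+0.834800+0.811900+0.802600+0.791500))/(1+19/800) = 7573/10000 ≈ 0.757300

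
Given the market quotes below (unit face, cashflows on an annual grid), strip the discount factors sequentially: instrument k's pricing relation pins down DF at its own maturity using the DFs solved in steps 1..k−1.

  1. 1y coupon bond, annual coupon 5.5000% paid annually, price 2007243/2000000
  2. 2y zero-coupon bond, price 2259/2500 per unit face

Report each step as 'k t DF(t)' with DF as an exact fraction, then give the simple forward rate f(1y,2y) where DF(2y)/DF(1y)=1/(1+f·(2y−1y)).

1 1 9513/10000
2 2 2259/2500
f(1y,2y) = ((9513/10000)/(2259/2500) − 1)/(1) = 53/1004 ≈ 5.2789%

step 1 [1y] bond c/1=11/200: DF=(2007243/2000000 − 11/200·(0))/(1+11/200) = 9513/10000 ≈ 0.951300
step 2 [2y] zero: DF = P = 2259/2500 ≈ 0.903600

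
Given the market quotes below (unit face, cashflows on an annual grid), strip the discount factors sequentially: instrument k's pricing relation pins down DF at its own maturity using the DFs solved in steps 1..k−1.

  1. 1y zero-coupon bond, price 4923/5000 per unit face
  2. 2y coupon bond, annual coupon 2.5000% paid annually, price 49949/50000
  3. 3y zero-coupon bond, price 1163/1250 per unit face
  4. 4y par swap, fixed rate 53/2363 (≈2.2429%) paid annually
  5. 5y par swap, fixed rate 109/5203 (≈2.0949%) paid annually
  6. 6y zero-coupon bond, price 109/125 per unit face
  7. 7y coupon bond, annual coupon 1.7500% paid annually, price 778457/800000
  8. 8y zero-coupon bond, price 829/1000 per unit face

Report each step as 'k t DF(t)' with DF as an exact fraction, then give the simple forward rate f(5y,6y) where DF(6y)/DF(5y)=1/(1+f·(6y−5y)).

step 1 [1y] zero: DF = P = 4923/5000 ≈ 0.984600
step 2 [2y] bond c/1=1/40: DF=(49949/50000 − 1/40·(0.984600))/(1+1/40) = 4753/5000 ≈ 0.950600
step 3 [3y] zero: DF = P = 1163/1250 ≈ 0.930400
step 4 [4y] swap r/1=53/2363: DF=(1 − 53/2363·(0.984600+0.950600+0.930400))/(1+53/2363) = 572/625 ≈ 0.915200
step 5 [5y] swap r/1=109/5203: DF=(1 − 109/5203·(0.984600+0.950600+0.930400+0.915200))/(1+109/5203) = 9019/10000 ≈ 0.901900
step 6 [6y] zero: DF = P = 109/125 ≈ 0.872000
step 7 [7y] bond c/1=7/400: DF=(778457/800000 − 7/400·(0.984600+0.950600+0.930400+0.915200+0.901900+0.872000))/(1+7/400) = 538/625 ≈ 0.860800
step 8 [8y] zero: DF = P = 829/1000 ≈ 0.829000

1 1 4923/5000
2 2 4753/5000
3 3 1163/1250
4 4 572/625
5 5 9019/10000
6 6 109/125
7 7 538/625
8 8 829/1000
f(5y,6y) = ((9019/10000)/(109/125) − 1)/(1) = 299/8720 ≈ 3.4289%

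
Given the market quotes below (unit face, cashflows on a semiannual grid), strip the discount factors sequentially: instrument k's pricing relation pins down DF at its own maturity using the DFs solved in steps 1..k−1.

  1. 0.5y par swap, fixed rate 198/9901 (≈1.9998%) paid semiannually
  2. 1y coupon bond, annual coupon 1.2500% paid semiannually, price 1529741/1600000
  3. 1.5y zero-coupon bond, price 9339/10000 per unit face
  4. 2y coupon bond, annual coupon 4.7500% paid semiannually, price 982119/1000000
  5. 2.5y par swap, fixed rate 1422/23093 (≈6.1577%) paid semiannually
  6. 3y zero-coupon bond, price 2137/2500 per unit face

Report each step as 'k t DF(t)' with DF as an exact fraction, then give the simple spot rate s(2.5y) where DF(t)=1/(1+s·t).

1 1/2 9901/10000
2 1 118/125
3 3/2 9339/10000
4 2 558/625
5 5/2 4289/5000
6 3 2137/2500
s(2.5y) = (1/(4289/5000) − 1)/(5/2) = 1422/21445 ≈ 6.6309%

step 1 [0.5y] swap r/2=99/9901: DF=(1 − 99/9901·(0))/(1+99/9901) = 9901/10000 ≈ 0.990100
step 2 [1y] bond c/2=1/160: DF=(1529741/1600000 − 1/160·(0.990100))/(1+1/160) = 118/125 ≈ 0.944000
step 3 [1.5y] zero: DF = P = 9339/10000 ≈ 0.933900
step 4 [2y] bond c/2=19/800: DF=(982119/1000000 − 19/800·(0.990100+0.944000+0.933900))/(1+19/800) = 558/625 ≈ 0.892800
step 5 [2.5y] swap r/2=711/23093: DF=(1 − 711/23093·(0.990100+0.944000+0.933900+0.892800))/(1+711/23093) = 4289/5000 ≈ 0.857800
step 6 [3y] zero: DF = P = 2137/2500 ≈ 0.854800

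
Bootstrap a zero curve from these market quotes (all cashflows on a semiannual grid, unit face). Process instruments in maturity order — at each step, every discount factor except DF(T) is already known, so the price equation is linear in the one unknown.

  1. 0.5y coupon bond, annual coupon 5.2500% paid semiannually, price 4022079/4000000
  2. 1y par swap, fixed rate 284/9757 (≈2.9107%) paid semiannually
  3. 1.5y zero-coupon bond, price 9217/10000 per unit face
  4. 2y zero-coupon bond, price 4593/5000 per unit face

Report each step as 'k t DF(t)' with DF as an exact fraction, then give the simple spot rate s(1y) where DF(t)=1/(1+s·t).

step 1 [0.5y] bond c/2=21/800: DF=(4022079/4000000 − 21/800·(0))/(1+21/800) = 4899/5000 ≈ 0.979800
step 2 [1y] swap r/2=142/9757: DF=(1 − 142/9757·(0.979800))/(1+142/9757) = 2429/2500 ≈ 0.971600
step 3 [1.5y] zero: DF = P = 9217/10000 ≈ 0.921700
step 4 [2y] zero: DF = P = 4593/5000 ≈ 0.918600

1 1/2 4899/5000
2 1 2429/2500
3 3/2 9217/10000
4 2 4593/5000
s(1y) = (1/(2429/2500) − 1)/(1) = 71/2429 ≈ 2.9230%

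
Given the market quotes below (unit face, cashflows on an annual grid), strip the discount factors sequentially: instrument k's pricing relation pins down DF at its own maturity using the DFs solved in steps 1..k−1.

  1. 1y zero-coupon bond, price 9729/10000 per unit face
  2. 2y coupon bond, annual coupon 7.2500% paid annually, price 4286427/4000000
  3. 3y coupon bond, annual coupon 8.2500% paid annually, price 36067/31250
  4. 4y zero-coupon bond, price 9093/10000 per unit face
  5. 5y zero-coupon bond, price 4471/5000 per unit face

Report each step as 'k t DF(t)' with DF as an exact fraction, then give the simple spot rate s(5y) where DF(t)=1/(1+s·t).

1 1 9729/10000
2 2 4667/5000
3 3 9209/10000
4 4 9093/10000
5 5 4471/5000
s(5y) = (1/(4471/5000) − 1)/(5) = 529/22355 ≈ 2.3664%

step 1 [1y] zero: DF = P = 9729/10000 ≈ 0.972900
step 2 [2y] bond c/1=29/400: DF=(4286427/4000000 − 29/400·(0.972900))/(1+29/400) = 4667/5000 ≈ 0.933400
step 3 [3y] bond c/1=33/400: DF=(36067/31250 − 33/400·(0.972900+0.933400))/(1+33/400) = 9209/10000 ≈ 0.920900
step 4 [4y] zero: DF = P = 9093/10000 ≈ 0.909300
step 5 [5y] zero: DF = P = 4471/5000 ≈ 0.894200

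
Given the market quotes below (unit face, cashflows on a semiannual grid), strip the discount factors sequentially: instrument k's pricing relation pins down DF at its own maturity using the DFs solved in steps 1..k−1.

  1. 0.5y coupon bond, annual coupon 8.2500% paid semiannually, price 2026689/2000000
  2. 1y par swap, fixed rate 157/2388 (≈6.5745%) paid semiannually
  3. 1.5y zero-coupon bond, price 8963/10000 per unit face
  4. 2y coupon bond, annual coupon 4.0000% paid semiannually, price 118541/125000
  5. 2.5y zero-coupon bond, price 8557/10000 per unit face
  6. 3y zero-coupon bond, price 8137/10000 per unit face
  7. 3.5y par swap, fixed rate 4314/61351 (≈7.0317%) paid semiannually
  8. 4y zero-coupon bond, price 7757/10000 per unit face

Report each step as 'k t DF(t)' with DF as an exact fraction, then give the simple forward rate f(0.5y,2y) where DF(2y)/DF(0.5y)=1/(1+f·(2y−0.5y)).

1 1/2 2433/2500
2 1 2343/2500
3 3/2 8963/10000
4 2 8747/10000
5 5/2 8557/10000
6 3 8137/10000
7 7/2 7843/10000
8 4 7757/10000
f(0.5y,2y) = ((2433/2500)/(8747/10000) − 1)/(3/2) = 1970/26241 ≈ 7.5073%

step 1 [0.5y] bond c/2=33/800: DF=(2026689/2000000 − 33/800·(0))/(1+33/800) = 2433/2500 ≈ 0.973200
step 2 [1y] swap r/2=157/4776: DF=(1 − 157/4776·(0.973200))/(1+157/4776) = 2343/2500 ≈ 0.937200
step 3 [1.5y] zero: DF = P = 8963/10000 ≈ 0.896300
step 4 [2y] bond c/2=1/50: DF=(118541/125000 − 1/50·(0.973200+0.937200+0.896300))/(1+1/50) = 8747/10000 ≈ 0.874700
step 5 [2.5y] zero: DF = P = 8557/10000 ≈ 0.855700
step 6 [3y] zero: DF = P = 8137/10000 ≈ 0.813700
step 7 [3.5y] swap r/2=2157/61351: DF=(1 − 2157/61351·(0.973200+0.937200+0.896300+0.874700+0.855700+0.813700))/(1+2157/61351) = 7843/10000 ≈ 0.784300
step 8 [4y] zero: DF = P = 7757/10000 ≈ 0.775700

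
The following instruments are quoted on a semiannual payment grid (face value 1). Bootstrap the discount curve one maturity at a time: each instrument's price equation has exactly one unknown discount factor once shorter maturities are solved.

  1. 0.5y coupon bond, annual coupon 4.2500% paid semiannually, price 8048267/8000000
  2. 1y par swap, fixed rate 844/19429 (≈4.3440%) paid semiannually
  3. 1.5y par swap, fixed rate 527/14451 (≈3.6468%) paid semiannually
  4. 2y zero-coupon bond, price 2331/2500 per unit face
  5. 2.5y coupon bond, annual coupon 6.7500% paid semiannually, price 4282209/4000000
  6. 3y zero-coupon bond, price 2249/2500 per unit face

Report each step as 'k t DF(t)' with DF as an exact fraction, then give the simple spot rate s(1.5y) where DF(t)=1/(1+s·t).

step 1 [0.5y] bond c/2=17/800: DF=(8048267/8000000 − 17/800·(0))/(1+17/800) = 9851/10000 ≈ 0.985100
step 2 [1y] swap r/2=422/19429: DF=(1 − 422/19429·(0.985100))/(1+422/19429) = 4789/5000 ≈ 0.957800
step 3 [1.5y] swap r/2=527/28902: DF=(1 − 527/28902·(0.985100+0.957800))/(1+527/28902) = 9473/10000 ≈ 0.947300
step 4 [2y] zero: DF = P = 2331/2500 ≈ 0.932400
step 5 [2.5y] bond c/2=27/800: DF=(4282209/4000000 − 27/800·(0.985100+0.957800+0.947300+0.932400))/(1+27/800) = 2277/2500 ≈ 0.910800
step 6 [3y] zero: DF = P = 2249/2500 ≈ 0.899600

1 1/2 9851/10000
2 1 4789/5000
3 3/2 9473/10000
4 2 2331/2500
5 5/2 2277/2500
6 3 2249/2500
s(1.5y) = (1/(9473/10000) − 1)/(3/2) = 1054/28419 ≈ 3.7088%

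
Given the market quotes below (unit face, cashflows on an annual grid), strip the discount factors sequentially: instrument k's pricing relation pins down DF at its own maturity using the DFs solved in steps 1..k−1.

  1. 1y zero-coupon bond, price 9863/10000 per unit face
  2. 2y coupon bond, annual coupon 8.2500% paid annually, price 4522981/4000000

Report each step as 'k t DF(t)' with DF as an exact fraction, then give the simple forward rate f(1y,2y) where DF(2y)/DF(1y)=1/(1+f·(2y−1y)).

1 1 9863/10000
2 2 4847/5000
f(1y,2y) = ((9863/10000)/(4847/5000) − 1)/(1) = 169/9694 ≈ 1.7433%

step 1 [1y] zero: DF = P = 9863/10000 ≈ 0.986300
step 2 [2y] bond c/1=33/400: DF=(4522981/4000000 − 33/400·(0.986300))/(1+33/400) = 4847/5000 ≈ 0.969400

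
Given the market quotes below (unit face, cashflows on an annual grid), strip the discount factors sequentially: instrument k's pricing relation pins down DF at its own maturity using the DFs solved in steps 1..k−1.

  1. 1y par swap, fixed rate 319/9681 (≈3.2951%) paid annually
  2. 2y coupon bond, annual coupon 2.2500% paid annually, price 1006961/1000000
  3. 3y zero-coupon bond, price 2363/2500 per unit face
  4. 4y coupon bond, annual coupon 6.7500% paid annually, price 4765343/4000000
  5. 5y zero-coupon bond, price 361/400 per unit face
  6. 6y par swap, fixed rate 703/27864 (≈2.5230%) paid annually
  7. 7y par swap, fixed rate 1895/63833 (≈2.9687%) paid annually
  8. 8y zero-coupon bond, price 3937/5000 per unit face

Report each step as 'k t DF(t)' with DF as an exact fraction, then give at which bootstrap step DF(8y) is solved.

step 1 [1y] swap r/1=319/9681: DF=(1 − 319/9681·(0))/(1+319/9681) = 9681/10000 ≈ 0.968100
step 2 [2y] bond c/1=9/400: DF=(1006961/1000000 − 9/400·(0.968100))/(1+9/400) = 1927/2000 ≈ 0.963500
step 3 [3y] zero: DF = P = 2363/2500 ≈ 0.945200
step 4 [4y] bond c/1=27/400: DF=(4765343/4000000 − 27/400·(0.968100+0.963500+0.945200))/(1+27/400) = 9341/10000 ≈ 0.934100
step 5 [5y] zero: DF = P = 361/400 ≈ 0.902500
step 6 [6y] swap r/1=703/27864: DF=(1 − 703/27864·(0.968100+0.963500+0.945200+0.934100+0.902500))/(1+703/27864) = 4297/5000 ≈ 0.859400
step 7 [7y] swap r/1=1895/63833: DF=(1 − 1895/63833·(0.968100+0.963500+0.945200+0.934100+0.902500+0.859400))/(1+1895/63833) = 1621/2000 ≈ 0.810500
step 8 [8y] zero: DF = P = 3937/5000 ≈ 0.787400

1 1 9681/10000
2 2 1927/2000
3 3 2363/2500
4 4 9341/10000
5 5 361/400
6 6 4297/5000
7 7 1621/2000
8 8 3937/5000
DF(8y) is solved at step 8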